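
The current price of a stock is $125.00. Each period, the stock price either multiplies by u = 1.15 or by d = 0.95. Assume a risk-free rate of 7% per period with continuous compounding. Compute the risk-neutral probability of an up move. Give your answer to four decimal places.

Risk-neutral probability p = (e^0.07 − 0.95)/(1.15 − 0.95) = 0.1225/0.2000 = 0.6125

p = 0.6125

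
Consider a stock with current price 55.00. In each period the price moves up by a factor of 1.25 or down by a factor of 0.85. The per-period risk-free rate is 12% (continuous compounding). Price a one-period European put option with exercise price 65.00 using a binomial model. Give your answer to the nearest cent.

Risk-neutral probability p = (e^0.12 − 0.85)/(1.25 − 0.85) = 0.2775/0.4000 = 0.6937
Terminal stock prices: S_u = 68.75, S_d = 46.75
Terminal payoffs (K − S): max(-3.75, 0) = 0, max(18.25, 0) = 18.25
Node 0 (S = 55): V_0 = e^(−0.12)·[0.6937·0.0000 + 0.3063·18.2500] = 4.9572

4.96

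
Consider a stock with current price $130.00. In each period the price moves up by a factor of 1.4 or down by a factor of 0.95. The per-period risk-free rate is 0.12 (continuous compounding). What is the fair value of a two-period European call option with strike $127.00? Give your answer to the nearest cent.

$32.89

Risk-neutral probability p = (e^0.12 − 0.95)/(1.4 − 0.95) = 0.1775/0.4500 = 0.3944
Terminal stock prices: S_uu = 254.8, S_ud = 172.9, S_dd = 117.3
Terminal payoffs (S − K): max(127.8, 0) = 127.8, max(45.9, 0) = 45.9, max(-9.675, 0) = 0
Node u (S = 182): V_u = e^(−0.12)·[0.3944·127.8000 + 0.6056·45.9000] = 69.3611
Node d (S = 123.5): V_d = e^(−0.12)·[0.3944·45.9000 + 0.6056·0.0000] = 16.0574
Node 0 (S = 130): V_0 = e^(−0.12)·[0.3944·69.3611 + 0.6056·16.0574] = 32.8891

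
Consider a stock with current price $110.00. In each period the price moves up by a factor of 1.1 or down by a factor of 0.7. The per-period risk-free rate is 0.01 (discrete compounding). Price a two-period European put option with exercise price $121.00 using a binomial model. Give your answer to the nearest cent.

Risk-neutral probability p = (1 + 0.01 − 0.7)/(1.1 − 0.7) = 0.3100/0.4000 = 0.7750
Terminal stock prices: S_uu = 133.1, S_ud = 84.7, S_dd = 53.9
Terminal payoffs (K − S): max(-12.1, 0) = 0, max(36.3, 0) = 36.3, max(67.1, 0) = 67.1
Node u (S = 121): V_u = 1/1.01·[0.7750·0.0000 + 0.2250·36.3000] = 8.0866
Node d (S = 77): V_d = 1/1.01·[0.7750·36.3000 + 0.2250·67.1000] = 42.8020
Node 0 (S = 110): V_0 = 1/1.01·[0.7750·8.0866 + 0.2250·42.8020] = 15.7402

$15.74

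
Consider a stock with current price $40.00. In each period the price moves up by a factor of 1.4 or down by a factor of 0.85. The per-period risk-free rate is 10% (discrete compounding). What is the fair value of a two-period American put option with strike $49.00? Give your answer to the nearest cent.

Risk-neutral probability p = (1 + 0.1 − 0.85)/(1.4 − 0.85) = 0.2500/0.5500 = 0.4545
Terminal stock prices: S_uu = 78.4, S_ud = 47.6, S_dd = 28.9
Terminal payoffs (K − S): max(-29.4, 0) = 0, max(1.4, 0) = 1.4, max(20.1, 0) = 20.1
Node u (S = 56): continuation = 1/1.1·[0.4545·0.0000 + 0.5455·1.4000] = 0.6942; exercise value = 0.0000 ≤ continuation, so V_u = 0.6942
Node d (S = 34): continuation = 1/1.1·[0.4545·1.4000 + 0.5455·20.1000] = 10.5455; exercise value = 15.0000 > continuation, so V_d = 15.0000 (exercise)
Node 0 (S = 40): continuation = 1/1.1·[0.4545·0.6942 + 0.5455·15.0000] = 7.7249; exercise value = 9.0000 > continuation, so V_0 = 9.0000 (exercise)

$9.00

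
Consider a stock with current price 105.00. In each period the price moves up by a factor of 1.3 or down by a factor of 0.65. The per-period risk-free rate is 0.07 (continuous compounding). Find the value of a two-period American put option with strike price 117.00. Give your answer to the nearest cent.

Risk-neutral probability p = (e^0.07 − 0.65)/(1.3 − 0.65) = 0.4225/0.6500 = 0.6500
Terminal stock prices: S_uu = 177.5, S_ud = 88.73, S_dd = 44.36
Terminal payoffs (K − S): max(-60.45, 0) = 0, max(28.27, 0) = 28.27, max(72.64, 0) = 72.64
Node u (S = 136.5): continuation = e^(−0.07)·[0.6500·0.0000 + 0.3500·28.2750] = 9.2269; exercise value = 0.0000 ≤ continuation, so V_u = 9.2269
Node d (S = 68.25): continuation = e^(−0.07)·[0.6500·28.2750 + 0.3500·72.6375] = 40.8401; exercise value = 48.7500 > continuation, so V_d = 48.7500 (exercise)
Node 0 (S = 105): continuation = e^(−0.07)·[0.6500·9.2269 + 0.3500·48.7500] = 21.5005; exercise value = 12.0000 ≤ continuation, so V_0 = 21.5005

21.50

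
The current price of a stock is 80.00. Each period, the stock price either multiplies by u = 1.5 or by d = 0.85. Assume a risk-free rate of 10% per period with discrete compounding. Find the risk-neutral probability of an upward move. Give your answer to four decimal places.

Risk-neutral probability p = (1 + 0.1 − 0.85)/(1.5 − 0.85) = 0.2500/0.6500 = 0.3846

p = 0.3846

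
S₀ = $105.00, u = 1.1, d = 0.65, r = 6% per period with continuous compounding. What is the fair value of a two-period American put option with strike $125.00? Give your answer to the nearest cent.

$20.00

Risk-neutral probability p = (e^0.06 − 0.65)/(1.1 − 0.65) = 0.4118/0.4500 = 0.9152
Terminal stock prices: S_uu = 127.1, S_ud = 75.08, S_dd = 44.36
Terminal payoffs (K − S): max(-2.05, 0) = 0, max(49.92, 0) = 49.92, max(80.64, 0) = 80.64
Node u (S = 115.5): continuation = e^(−0.06)·[0.9152·0.0000 + 0.0848·49.9250] = 3.9875; exercise value = 9.5000 > continuation, so V_u = 9.5000 (exercise)
Node d (S = 68.25): continuation = e^(−0.06)·[0.9152·49.9250 + 0.0848·80.6375] = 49.4706; exercise value = 56.7500 > continuation, so V_d = 56.7500 (exercise)
Node 0 (S = 105): continuation = e^(−0.06)·[0.9152·9.5000 + 0.0848·56.7500] = 12.7206; exercise value = 20.0000 > continuation, so V_0 = 20.0000 (exercise)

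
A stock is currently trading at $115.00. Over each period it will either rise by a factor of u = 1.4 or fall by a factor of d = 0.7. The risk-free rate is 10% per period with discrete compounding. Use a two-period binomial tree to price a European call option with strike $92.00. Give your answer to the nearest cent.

Risk-neutral probability p = (1 + 0.1 − 0.7)/(1.4 − 0.7) = 0.4000/0.7000 = 0.5714
Terminal stock prices: S_uu = 225.4, S_ud = 112.7, S_dd = 56.35
Terminal payoffs (S − K): max(133.4, 0) = 133.4, max(20.7, 0) = 20.7, max(-35.65, 0) = 0
Node u (S = 161): V_u = 1/1.1·[0.5714·133.4000 + 0.4286·20.7000] = 77.3636
Node d (S = 80.5): V_d = 1/1.1·[0.5714·20.7000 + 0.4286·0.0000] = 10.7532
Node 0 (S = 115): V_0 = 1/1.1·[0.5714·77.3636 + 0.4286·10.7532] = 44.3785

$44.38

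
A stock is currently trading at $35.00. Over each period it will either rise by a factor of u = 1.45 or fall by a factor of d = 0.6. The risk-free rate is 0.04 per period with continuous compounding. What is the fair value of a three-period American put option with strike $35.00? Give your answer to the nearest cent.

$8.36

Risk-neutral probability p = (e^0.04 − 0.6)/(1.45 − 0.6) = 0.4408/0.8500 = 0.5186
Terminal stock prices: S_uuu = 106.7, S_uud = 44.15, S_udd = 18.27, S_ddd = 7.56
Terminal payoffs (K − S): max(-71.7, 0) = 0, max(-9.153, 0) = 0, max(16.73, 0) = 16.73, max(27.44, 0) = 27.44
Node uu (S = 73.59): continuation = e^(−0.04)·[0.5186·0.0000 + 0.4814·0.0000] = 0.0000; exercise value = 0.0000 ≤ continuation, so V_uu = 0.0000
Node ud (S = 30.45): continuation = e^(−0.04)·[0.5186·0.0000 + 0.4814·16.7300] = 7.7380; exercise value = 4.5500 ≤ continuation, so V_ud = 7.7380
Node dd (S = 12.6): continuation = e^(−0.04)·[0.5186·16.7300 + 0.4814·27.4400] = 21.0276; exercise value = 22.4000 > continuation, so V_dd = 22.4000 (exercise)
Node u (S = 50.75): continuation = e^(−0.04)·[0.5186·0.0000 + 0.4814·7.7380] = 3.5790; exercise value = 0.0000 ≤ continuation, so V_u = 3.5790
Node d (S = 21): continuation = e^(−0.04)·[0.5186·7.7380 + 0.4814·22.4000] = 14.2161; exercise value = 14.0000 ≤ continuation, so V_d = 14.2161
Node 0 (S = 35): continuation = e^(−0.04)·[0.5186·3.5790 + 0.4814·14.2161] = 8.3586; exercise value = 0.0000 ≤ continuation, so V_0 = 8.3586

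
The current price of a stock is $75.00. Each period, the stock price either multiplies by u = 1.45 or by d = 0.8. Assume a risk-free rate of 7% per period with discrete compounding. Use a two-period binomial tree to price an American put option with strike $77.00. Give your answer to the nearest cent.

Risk-neutral probability p = (1 + 0.07 − 0.8)/(1.45 − 0.8) = 0.2700/0.6500 = 0.4154
Terminal stock prices: S_uu = 157.7, S_ud = 87, S_dd = 48
Terminal payoffs (K − S): max(-80.69, 0) = 0, max(-10, 0) = 0, max(29, 0) = 29
Node u (S = 108.8): continuation = 1/1.07·[0.4154·0.0000 + 0.5846·0.0000] = 0.0000; exercise value = 0.0000 ≤ continuation, so V_u = 0.0000
Node d (S = 60): continuation = 1/1.07·[0.4154·0.0000 + 0.5846·29.0000] = 15.8447; exercise value = 17.0000 > continuation, so V_d = 17.0000 (exercise)
Node 0 (S = 75): continuation = 1/1.07·[0.4154·0.0000 + 0.5846·17.0000] = 9.2883; exercise value = 2.0000 ≤ continuation, so V_0 = 9.2883

$9.29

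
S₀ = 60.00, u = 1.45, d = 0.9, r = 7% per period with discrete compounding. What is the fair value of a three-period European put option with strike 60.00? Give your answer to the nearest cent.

4.38

Risk-neutral probability p = (1 + 0.07 − 0.9)/(1.45 − 0.9) = 0.1700/0.5500 = 0.3091
Terminal stock prices: S_uuu = 182.9, S_uud = 113.5, S_udd = 70.47, S_ddd = 43.74
Terminal payoffs (K − S): max(-122.9, 0) = 0, max(-53.54, 0) = 0, max(-10.47, 0) = 0, max(16.26, 0) = 16.26
Node uu (S = 126.2): V_uu = 1/1.07·[0.3091·0.0000 + 0.6909·0.0000] = 0.0000
Node ud (S = 78.3): V_ud = 1/1.07·[0.3091·0.0000 + 0.6909·0.0000] = 0.0000
Node dd (S = 48.6): V_dd = 1/1.07·[0.3091·0.0000 + 0.6909·16.2600] = 10.4992
Node u (S = 87): V_u = 1/1.07·[0.3091·0.0000 + 0.6909·0.0000] = 0.0000
Node d (S = 54): V_d = 1/1.07·[0.3091·0.0000 + 0.6909·10.4992] = 6.7795
Node 0 (S = 60): V_0 = 1/1.07·[0.3091·0.0000 + 0.6909·6.7795] = 4.3776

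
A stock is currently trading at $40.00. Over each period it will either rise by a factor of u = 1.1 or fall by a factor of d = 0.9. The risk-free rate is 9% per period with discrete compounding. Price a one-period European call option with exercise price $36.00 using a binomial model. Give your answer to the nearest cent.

$6.97

Risk-neutral probability p = (1 + 0.09 − 0.9)/(1.1 − 0.9) = 0.1900/0.2000 = 0.9500
Terminal stock prices: S_u = 44, S_d = 36
Terminal payoffs (S − K): max(8, 0) = 8, max(0, 0) = 0
Node 0 (S = 40): V_0 = 1/1.09·[0.9500·8.0000 + 0.0500·0.0000] = 6.9725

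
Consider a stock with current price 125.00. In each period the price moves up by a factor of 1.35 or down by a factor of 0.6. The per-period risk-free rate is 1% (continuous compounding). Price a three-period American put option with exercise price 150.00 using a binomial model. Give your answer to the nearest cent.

Risk-neutral probability p = (e^0.01 − 0.6)/(1.35 − 0.6) = 0.4101/0.7500 = 0.5467
Terminal stock prices: S_uuu = 307.5, S_uud = 136.7, S_udd = 60.75, S_ddd = 27
Terminal payoffs (K − S): max(-157.5, 0) = 0, max(13.31, 0) = 13.31, max(89.25, 0) = 89.25, max(123, 0) = 123
Node uu (S = 227.8): continuation = e^(−0.01)·[0.5467·0.0000 + 0.4533·13.3125] = 5.9741; exercise value = 0.0000 ≤ continuation, so V_uu = 5.9741
Node ud (S = 101.2): continuation = e^(−0.01)·[0.5467·13.3125 + 0.4533·89.2500] = 47.2575; exercise value = 48.7500 > continuation, so V_ud = 48.7500 (exercise)
Node dd (S = 45): continuation = e^(−0.01)·[0.5467·89.2500 + 0.4533·123.0000] = 103.5075; exercise value = 105.0000 > continuation, so V_dd = 105.0000 (exercise)
Node u (S = 168.8): continuation = e^(−0.01)·[0.5467·5.9741 + 0.4533·48.7500] = 25.1106; exercise value = 0.0000 ≤ continuation, so V_u = 25.1106
Node d (S = 75): continuation = e^(−0.01)·[0.5467·48.7500 + 0.4533·105.0000] = 73.5075; exercise value = 75.0000 > continuation, so V_d = 75.0000 (exercise)
Node 0 (S = 125): continuation = e^(−0.01)·[0.5467·25.1106 + 0.4533·75.0000] = 47.2489; exercise value = 25.0000 ≤ continuation, so V_0 = 47.2489

47.25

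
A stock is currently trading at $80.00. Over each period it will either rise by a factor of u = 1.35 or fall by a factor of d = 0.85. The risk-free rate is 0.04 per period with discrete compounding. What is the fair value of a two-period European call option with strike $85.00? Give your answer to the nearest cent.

$11.08

Risk-neutral probability p = (1 + 0.04 − 0.85)/(1.35 − 0.85) = 0.1900/0.5000 = 0.3800
Terminal stock prices: S_uu = 145.8, S_ud = 91.8, S_dd = 57.8
Terminal payoffs (S − K): max(60.8, 0) = 60.8, max(6.8, 0) = 6.8, max(-27.2, 0) = 0
Node u (S = 108): V_u = 1/1.04·[0.3800·60.8000 + 0.6200·6.8000] = 26.2692
Node d (S = 68): V_d = 1/1.04·[0.3800·6.8000 + 0.6200·0.0000] = 2.4846
Node 0 (S = 80): V_0 = 1/1.04·[0.3800·26.2692 + 0.6200·2.4846] = 11.0796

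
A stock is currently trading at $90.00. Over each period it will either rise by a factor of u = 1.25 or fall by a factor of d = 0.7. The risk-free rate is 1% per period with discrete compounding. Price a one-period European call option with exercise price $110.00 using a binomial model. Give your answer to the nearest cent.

$1.40

Risk-neutral probability p = (1 + 0.01 − 0.7)/(1.25 − 0.7) = 0.3100/0.5500 = 0.5636
Terminal stock prices: S_u = 112.5, S_d = 63
Terminal payoffs (S − K): max(2.5, 0) = 2.5, max(-47, 0) = 0
Node 0 (S = 90): V_0 = 1/1.01·[0.5636·2.5000 + 0.4364·0.0000] = 1.3951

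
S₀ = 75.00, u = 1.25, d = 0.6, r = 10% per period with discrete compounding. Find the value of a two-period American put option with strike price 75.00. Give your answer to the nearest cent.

Risk-neutral probability p = (1 + 0.1 − 0.6)/(1.25 − 0.6) = 0.5000/0.6500 = 0.7692
Terminal stock prices: S_uu = 117.2, S_ud = 56.25, S_dd = 27
Terminal payoffs (K − S): max(-42.19, 0) = 0, max(18.75, 0) = 18.75, max(48, 0) = 48
Node u (S = 93.75): continuation = 1/1.1·[0.7692·0.0000 + 0.2308·18.7500] = 3.9336; exercise value = 0.0000 ≤ continuation, so V_u = 3.9336
Node d (S = 45): continuation = 1/1.1·[0.7692·18.7500 + 0.2308·48.0000] = 23.1818; exercise value = 30.0000 > continuation, so V_d = 30.0000 (exercise)
Node 0 (S = 75): continuation = 1/1.1·[0.7692·3.9336 + 0.2308·30.0000] = 9.0445; exercise value = 0.0000 ≤ continuation, so V_0 = 9.0445

9.04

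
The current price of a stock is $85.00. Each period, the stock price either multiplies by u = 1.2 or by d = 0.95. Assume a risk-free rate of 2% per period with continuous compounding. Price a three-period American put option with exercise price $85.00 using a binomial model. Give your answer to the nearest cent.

Risk-neutral probability p = (e^0.02 − 0.95)/(1.2 − 0.95) = 0.0702/0.2500 = 0.2808
Terminal stock prices: S_uuu = 146.9, S_uud = 116.3, S_udd = 92.05, S_ddd = 72.88
Terminal payoffs (K − S): max(-61.88, 0) = 0, max(-31.28, 0) = 0, max(-7.055, 0) = 0, max(12.12, 0) = 12.12
Node uu (S = 122.4): continuation = e^(−0.02)·[0.2808·0.0000 + 0.7192·0.0000] = 0.0000; exercise value = 0.0000 ≤ continuation, so V_uu = 0.0000
Node ud (S = 96.9): continuation = e^(−0.02)·[0.2808·0.0000 + 0.7192·0.0000] = 0.0000; exercise value = 0.0000 ≤ continuation, so V_ud = 0.0000
Node dd (S = 76.71): continuation = e^(−0.02)·[0.2808·0.0000 + 0.7192·12.1231] = 8.5462; exercise value = 8.2875 ≤ continuation, so V_dd = 8.5462
Node u (S = 102): continuation = e^(−0.02)·[0.2808·0.0000 + 0.7192·0.0000] = 0.0000; exercise value = 0.0000 ≤ continuation, so V_u = 0.0000
Node d (S = 80.75): continuation = e^(−0.02)·[0.2808·0.0000 + 0.7192·8.5462] = 6.0247; exercise value = 4.2500 ≤ continuation, so V_d = 6.0247
Node 0 (S = 85): continuation = e^(−0.02)·[0.2808·0.0000 + 0.7192·6.0247] = 4.2471; exercise value = 0.0000 ≤ continuation, so V_0 = 4.2471

$4.25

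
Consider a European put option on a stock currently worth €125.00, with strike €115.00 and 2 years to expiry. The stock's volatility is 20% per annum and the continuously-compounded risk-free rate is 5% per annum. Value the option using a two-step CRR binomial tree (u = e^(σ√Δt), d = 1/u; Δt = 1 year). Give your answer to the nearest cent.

€5.04

CRR parameters: u = e^(σ√Δt) = e^(0.2·√1) = 1.2214, d = 1/u = 0.8187
Per-period rate: rΔt = 0.05·1 = 0.05, so R = e^0.05 = 1.0513
Risk-neutral probability p = (e^0.05 − 0.8187)/(1.2214 − 0.8187) = 0.2325/0.4027 = 0.5775
Terminal stock prices: S_uu = 186.5, S_ud = 125, S_dd = 83.79
Terminal payoffs (K − S): max(-71.48, 0) = 0, max(-10, 0) = 0, max(31.21, 0) = 31.21
Node u (S = 152.7): V_u = e^(−0.05)·[0.5775·0.0000 + 0.4225·0.0000] = 0.0000
Node d (S = 102.3): V_d = e^(−0.05)·[0.5775·0.0000 + 0.4225·31.2100] = 12.5433
Node 0 (S = 125): V_0 = e^(−0.05)·[0.5775·0.0000 + 0.4225·12.5433] = 5.0412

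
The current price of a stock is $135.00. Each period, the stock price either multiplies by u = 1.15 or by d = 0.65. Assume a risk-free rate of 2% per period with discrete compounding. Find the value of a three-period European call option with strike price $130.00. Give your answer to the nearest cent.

Risk-neutral probability p = (1 + 0.02 − 0.65)/(1.15 − 0.65) = 0.3700/0.5000 = 0.7400
Terminal stock prices: S_uuu = 205.3, S_uud = 116, S_udd = 65.59, S_ddd = 37.07
Terminal payoffs (S − K): max(75.32, 0) = 75.32, max(-13.95, 0) = 0, max(-64.41, 0) = 0, max(-92.93, 0) = 0
Node uu (S = 178.5): V_uu = 1/1.02·[0.7400·75.3181 + 0.2600·0.0000] = 54.6426
Node ud (S = 100.9): V_ud = 1/1.02·[0.7400·0.0000 + 0.2600·0.0000] = 0.0000
Node dd (S = 57.04): V_dd = 1/1.02·[0.7400·0.0000 + 0.2600·0.0000] = 0.0000
Node u (S = 155.2): V_u = 1/1.02·[0.7400·54.6426 + 0.2600·0.0000] = 39.6426
Node d (S = 87.75): V_d = 1/1.02·[0.7400·0.0000 + 0.2600·0.0000] = 0.0000
Node 0 (S = 135): V_0 = 1/1.02·[0.7400·39.6426 + 0.2600·0.0000] = 28.7603

$28.76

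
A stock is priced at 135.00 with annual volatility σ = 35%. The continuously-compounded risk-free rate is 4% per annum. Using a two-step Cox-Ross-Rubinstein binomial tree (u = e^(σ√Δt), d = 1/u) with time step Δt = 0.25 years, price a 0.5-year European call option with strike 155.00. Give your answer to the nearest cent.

8.43

CRR parameters: u = e^(σ√Δt) = e^(0.35·√0.25) = 1.1912, d = 1/u = 0.8395
Per-period rate: rΔt = 0.04·0.25 = 0.01, so R = e^0.01 = 1.0101
Risk-neutral probability p = (e^0.01 − 0.8395)/(1.1912 − 0.8395) = 0.1706/0.3518 = 0.4849
Terminal stock prices: S_uu = 191.6, S_ud = 135, S_dd = 95.13
Terminal payoffs (S − K): max(36.57, 0) = 36.57, max(-20, 0) = 0, max(-59.87, 0) = 0
Node u (S = 160.8): V_u = e^(−0.01)·[0.4849·36.5741 + 0.5151·0.0000] = 17.5594
Node d (S = 113.3): V_d = e^(−0.01)·[0.4849·0.0000 + 0.5151·0.0000] = 0.0000
Node 0 (S = 135): V_0 = e^(−0.01)·[0.4849·17.5594 + 0.5151·0.0000] = 8.4304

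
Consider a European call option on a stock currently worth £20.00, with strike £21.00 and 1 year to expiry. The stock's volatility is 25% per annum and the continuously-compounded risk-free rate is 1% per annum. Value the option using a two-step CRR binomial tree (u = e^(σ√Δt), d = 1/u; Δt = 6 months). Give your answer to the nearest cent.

CRR parameters: u = e^(σ√Δt) = e^(0.25·√0.5) = 1.1934, d = 1/u = 0.8380
Per-period rate: rΔt = 0.01·0.5 = 0.005, so R = e^0.005 = 1.0050
Risk-neutral probability p = (e^0.005 − 0.8380)/(1.1934 − 0.8380) = 0.1670/0.3554 = 0.4700
Terminal stock prices: S_uu = 28.48, S_ud = 20, S_dd = 14.04
Terminal payoffs (S − K): max(7.482, 0) = 7.482, max(-1, 0) = 0, max(-6.956, 0) = 0
Node u (S = 23.87): V_u = e^(−0.005)·[0.4700·7.4824 + 0.5300·0.0000] = 3.4994
Node d (S = 16.76): V_d = e^(−0.005)·[0.4700·0.0000 + 0.5300·0.0000] = 0.0000
Node 0 (S = 20): V_0 = e^(−0.005)·[0.4700·3.4994 + 0.5300·0.0000] = 1.6366

£1.64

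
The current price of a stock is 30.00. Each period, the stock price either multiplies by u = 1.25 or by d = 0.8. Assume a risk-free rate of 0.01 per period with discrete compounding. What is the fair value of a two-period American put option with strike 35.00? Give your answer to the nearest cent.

Risk-neutral probability p = (1 + 0.01 − 0.8)/(1.25 − 0.8) = 0.2100/0.4500 = 0.4667
Terminal stock prices: S_uu = 46.88, S_ud = 30, S_dd = 19.2
Terminal payoffs (K − S): max(-11.88, 0) = 0, max(5, 0) = 5, max(15.8, 0) = 15.8
Node u (S = 37.5): continuation = 1/1.01·[0.4667·0.0000 + 0.5333·5.0000] = 2.6403; exercise value = 0.0000 ≤ continuation, so V_u = 2.6403
Node d (S = 24): continuation = 1/1.01·[0.4667·5.0000 + 0.5333·15.8000] = 10.6535; exercise value = 11.0000 > continuation, so V_d = 11.0000 (exercise)
Node 0 (S = 30): continuation = 1/1.01·[0.4667·2.6403 + 0.5333·11.0000] = 7.0285; exercise value = 5.0000 ≤ continuation, so V_0 = 7.0285

7.03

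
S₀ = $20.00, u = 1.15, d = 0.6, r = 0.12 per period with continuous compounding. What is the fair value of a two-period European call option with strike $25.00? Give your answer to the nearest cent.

$1.05

Risk-neutral probability p = (e^0.12 − 0.6)/(1.15 − 0.6) = 0.5275/0.5500 = 0.9591
Terminal stock prices: S_uu = 26.45, S_ud = 13.8, S_dd = 7.2
Terminal payoffs (S − K): max(1.45, 0) = 1.45, max(-11.2, 0) = 0, max(-17.8, 0) = 0
Node u (S = 23): V_u = e^(−0.12)·[0.9591·1.4500 + 0.0409·0.0000] = 1.2334
Node d (S = 12): V_d = e^(−0.12)·[0.9591·0.0000 + 0.0409·0.0000] = 0.0000
Node 0 (S = 20): V_0 = e^(−0.12)·[0.9591·1.2334 + 0.0409·0.0000] = 1.0492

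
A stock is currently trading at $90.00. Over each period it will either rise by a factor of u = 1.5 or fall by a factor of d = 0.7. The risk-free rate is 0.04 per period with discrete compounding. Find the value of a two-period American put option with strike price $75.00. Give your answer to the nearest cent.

Risk-neutral probability p = (1 + 0.04 − 0.7)/(1.5 − 0.7) = 0.3400/0.8000 = 0.4250
Terminal stock prices: S_uu = 202.5, S_ud = 94.5, S_dd = 44.1
Terminal payoffs (K − S): max(-127.5, 0) = 0, max(-19.5, 0) = 0, max(30.9, 0) = 30.9
Node u (S = 135): continuation = 1/1.04·[0.4250·0.0000 + 0.5750·0.0000] = 0.0000; exercise value = 0.0000 ≤ continuation, so V_u = 0.0000
Node d (S = 63): continuation = 1/1.04·[0.4250·0.0000 + 0.5750·30.9000] = 17.0841; exercise value = 12.0000 ≤ continuation, so V_d = 17.0841
Node 0 (S = 90): continuation = 1/1.04·[0.4250·0.0000 + 0.5750·17.0841] = 9.4456; exercise value = 0.0000 ≤ continuation, so V_0 = 9.4456

$9.45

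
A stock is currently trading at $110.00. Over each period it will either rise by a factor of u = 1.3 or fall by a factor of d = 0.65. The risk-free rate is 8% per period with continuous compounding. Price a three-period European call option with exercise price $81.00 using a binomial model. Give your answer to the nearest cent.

Risk-neutral probability p = (e^0.08 − 0.65)/(1.3 − 0.65) = 0.4333/0.6500 = 0.6666
Terminal stock prices: S_uuu = 241.7, S_uud = 120.8, S_udd = 60.42, S_ddd = 30.21
Terminal payoffs (S − K): max(160.7, 0) = 160.7, max(39.84, 0) = 39.84, max(-20.58, 0) = 0, max(-50.79, 0) = 0
Node uu (S = 185.9): V_uu = e^(−0.08)·[0.6666·160.6700 + 0.3334·39.8350] = 111.1276
Node ud (S = 92.95): V_ud = e^(−0.08)·[0.6666·39.8350 + 0.3334·0.0000] = 24.5123
Node dd (S = 46.48): V_dd = e^(−0.08)·[0.6666·0.0000 + 0.3334·0.0000] = 0.0000
Node u (S = 143): V_u = e^(−0.08)·[0.6666·111.1276 + 0.3334·24.5123] = 75.9260
Node d (S = 71.5): V_d = e^(−0.08)·[0.6666·24.5123 + 0.3334·0.0000] = 15.0835
Node 0 (S = 110): V_0 = e^(−0.08)·[0.6666·75.9260 + 0.3334·15.0835] = 51.3630

$51.36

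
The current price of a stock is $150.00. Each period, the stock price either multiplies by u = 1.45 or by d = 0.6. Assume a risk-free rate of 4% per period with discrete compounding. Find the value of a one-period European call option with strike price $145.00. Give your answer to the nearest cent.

Risk-neutral probability p = (1 + 0.04 − 0.6)/(1.45 − 0.6) = 0.4400/0.8500 = 0.5176
Terminal stock prices: S_u = 217.5, S_d = 90
Terminal payoffs (S − K): max(72.5, 0) = 72.5, max(-55, 0) = 0
Node 0 (S = 150): V_0 = 1/1.04·[0.5176·72.5000 + 0.4824·0.0000] = 36.0860

$36.09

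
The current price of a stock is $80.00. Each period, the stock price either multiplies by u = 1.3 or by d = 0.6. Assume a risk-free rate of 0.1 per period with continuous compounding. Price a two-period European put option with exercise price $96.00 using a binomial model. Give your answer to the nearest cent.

Risk-neutral probability p = (e^0.1 − 0.6)/(1.3 − 0.6) = 0.5052/0.7000 = 0.7217
Terminal stock prices: S_uu = 135.2, S_ud = 62.4, S_dd = 28.8
Terminal payoffs (K − S): max(-39.2, 0) = 0, max(33.6, 0) = 33.6, max(67.2, 0) = 67.2
Node u (S = 104): V_u = e^(−0.1)·[0.7217·0.0000 + 0.2783·33.6000] = 8.4619
Node d (S = 48): V_d = e^(−0.1)·[0.7217·33.6000 + 0.2783·67.2000] = 38.8644
Node 0 (S = 80): V_0 = e^(−0.1)·[0.7217·8.4619 + 0.2783·38.8644] = 15.3132

$15.31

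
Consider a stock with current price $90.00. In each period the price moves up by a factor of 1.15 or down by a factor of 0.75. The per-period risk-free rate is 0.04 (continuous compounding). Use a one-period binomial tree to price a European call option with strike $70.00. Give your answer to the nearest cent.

$23.40

Risk-neutral probability p = (e^0.04 − 0.75)/(1.15 − 0.75) = 0.2908/0.4000 = 0.7270
Terminal stock prices: S_u = 103.5, S_d = 67.5
Terminal payoffs (S − K): max(33.5, 0) = 33.5, max(-2.5, 0) = 0
Node 0 (S = 90): V_0 = e^(−0.04)·[0.7270·33.5000 + 0.2730·0.0000] = 23.4004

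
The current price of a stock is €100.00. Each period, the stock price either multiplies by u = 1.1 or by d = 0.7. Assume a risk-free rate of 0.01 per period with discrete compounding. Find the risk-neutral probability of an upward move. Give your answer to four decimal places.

Risk-neutral probability p = (1 + 0.01 − 0.7)/(1.1 − 0.7) = 0.3100/0.4000 = 0.7750

p = 0.7750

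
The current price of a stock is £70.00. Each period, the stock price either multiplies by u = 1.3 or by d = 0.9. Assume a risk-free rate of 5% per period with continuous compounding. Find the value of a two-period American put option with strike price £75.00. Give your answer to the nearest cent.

£7.10

Risk-neutral probability p = (e^0.05 − 0.9)/(1.3 − 0.9) = 0.1513/0.4000 = 0.3782
Terminal stock prices: S_uu = 118.3, S_ud = 81.9, S_dd = 56.7
Terminal payoffs (K − S): max(-43.3, 0) = 0, max(-6.9, 0) = 0, max(18.3, 0) = 18.3
Node u (S = 91): continuation = e^(−0.05)·[0.3782·0.0000 + 0.6218·0.0000] = 0.0000; exercise value = 0.0000 ≤ continuation, so V_u = 0.0000
Node d (S = 63): continuation = e^(−0.05)·[0.3782·0.0000 + 0.6218·18.3000] = 10.8244; exercise value = 12.0000 > continuation, so V_d = 12.0000 (exercise)
Node 0 (S = 70): continuation = e^(−0.05)·[0.3782·0.0000 + 0.6218·12.0000] = 7.0979; exercise value = 5.0000 ≤ continuation, so V_0 = 7.0979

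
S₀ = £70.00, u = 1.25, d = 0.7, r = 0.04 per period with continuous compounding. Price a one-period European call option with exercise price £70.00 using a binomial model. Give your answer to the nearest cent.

Risk-neutral probability p = (e^0.04 − 0.7)/(1.25 − 0.7) = 0.3408/0.5500 = 0.6197
Terminal stock prices: S_u = 87.5, S_d = 49
Terminal payoffs (S − K): max(17.5, 0) = 17.5, max(-21, 0) = 0
Node 0 (S = 70): V_0 = e^(−0.04)·[0.6197·17.5000 + 0.3803·0.0000] = 10.4188

£10.42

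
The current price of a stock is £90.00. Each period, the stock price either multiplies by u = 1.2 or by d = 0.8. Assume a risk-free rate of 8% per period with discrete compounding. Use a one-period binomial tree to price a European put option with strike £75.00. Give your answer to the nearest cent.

Risk-neutral probability p = (1 + 0.08 − 0.8)/(1.2 − 0.8) = 0.2800/0.4000 = 0.7000
Terminal stock prices: S_u = 108, S_d = 72
Terminal payoffs (K − S): max(-33, 0) = 0, max(3, 0) = 3
Node 0 (S = 90): V_0 = 1/1.08·[0.7000·0.0000 + 0.3000·3.0000] = 0.8333

£0.83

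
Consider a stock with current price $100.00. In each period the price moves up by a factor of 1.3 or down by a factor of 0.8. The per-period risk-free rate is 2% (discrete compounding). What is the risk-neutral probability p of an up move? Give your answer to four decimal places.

p = 0.4400

Risk-neutral probability p = (1 + 0.02 − 0.8)/(1.3 − 0.8) = 0.2200/0.5000 = 0.4400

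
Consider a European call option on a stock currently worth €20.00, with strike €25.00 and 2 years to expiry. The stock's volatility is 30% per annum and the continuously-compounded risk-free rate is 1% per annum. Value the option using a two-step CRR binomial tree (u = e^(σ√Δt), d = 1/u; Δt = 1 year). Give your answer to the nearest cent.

CRR parameters: u = e^(σ√Δt) = e^(0.3·√1) = 1.3499, d = 1/u = 0.7408
Per-period rate: rΔt = 0.01·1 = 0.01, so R = e^0.01 = 1.0101
Risk-neutral probability p = (e^0.01 − 0.7408)/(1.3499 − 0.7408) = 0.2692/0.6090 = 0.4421
Terminal stock prices: S_uu = 36.44, S_ud = 20, S_dd = 10.98
Terminal payoffs (S − K): max(11.44, 0) = 11.44, max(-5, 0) = 0, max(-14.02, 0) = 0
Node u (S = 27): V_u = e^(−0.01)·[0.4421·11.4424 + 0.5579·0.0000] = 5.0079
Node d (S = 14.82): V_d = e^(−0.01)·[0.4421·0.0000 + 0.5579·0.0000] = 0.0000
Node 0 (S = 20): V_0 = e^(−0.01)·[0.4421·5.0079 + 0.5579·0.0000] = 2.1918

€2.19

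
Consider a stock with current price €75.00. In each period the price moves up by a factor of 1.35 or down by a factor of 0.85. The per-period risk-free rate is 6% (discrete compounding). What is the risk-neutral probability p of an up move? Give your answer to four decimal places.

p = 0.4200

Risk-neutral probability p = (1 + 0.06 − 0.85)/(1.35 − 0.85) = 0.2100/0.5000 = 0.4200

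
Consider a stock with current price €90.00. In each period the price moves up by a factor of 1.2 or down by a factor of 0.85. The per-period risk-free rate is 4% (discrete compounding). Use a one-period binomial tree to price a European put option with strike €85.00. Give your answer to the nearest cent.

€3.74

Risk-neutral probability p = (1 + 0.04 − 0.85)/(1.2 − 0.85) = 0.1900/0.3500 = 0.5429
Terminal stock prices: S_u = 108, S_d = 76.5
Terminal payoffs (K − S): max(-23, 0) = 0, max(8.5, 0) = 8.5
Node 0 (S = 90): V_0 = 1/1.04·[0.5429·0.0000 + 0.4571·8.5000] = 3.7363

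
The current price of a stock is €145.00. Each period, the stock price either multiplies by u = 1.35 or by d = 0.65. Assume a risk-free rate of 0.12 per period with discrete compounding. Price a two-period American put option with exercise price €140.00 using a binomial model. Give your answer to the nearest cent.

Risk-neutral probability p = (1 + 0.12 − 0.65)/(1.35 − 0.65) = 0.4700/0.7000 = 0.6714
Terminal stock prices: S_uu = 264.3, S_ud = 127.2, S_dd = 61.26
Terminal payoffs (K − S): max(-124.3, 0) = 0, max(12.76, 0) = 12.76, max(78.74, 0) = 78.74
Node u (S = 195.8): continuation = 1/1.12·[0.6714·0.0000 + 0.3286·12.7625] = 3.7441; exercise value = 0.0000 ≤ continuation, so V_u = 3.7441
Node d (S = 94.25): continuation = 1/1.12·[0.6714·12.7625 + 0.3286·78.7375] = 30.7500; exercise value = 45.7500 > continuation, so V_d = 45.7500 (exercise)
Node 0 (S = 145): continuation = 1/1.12·[0.6714·3.7441 + 0.3286·45.7500] = 15.6661; exercise value = 0.0000 ≤ continuation, so V_0 = 15.6661

€15.67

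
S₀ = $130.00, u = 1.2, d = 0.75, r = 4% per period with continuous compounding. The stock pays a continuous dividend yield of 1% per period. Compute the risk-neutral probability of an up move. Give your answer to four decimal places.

Per-period risk-free factor R = e^0.04 = 1.0408; dividend-adjusted growth = e^(0.04−0.01) = 1.0305.
Risk-neutral probability p = (1.0305 − 0.75)/(1.2 − 0.75) = 0.2805/0.4500 = 0.6232

p = 0.6232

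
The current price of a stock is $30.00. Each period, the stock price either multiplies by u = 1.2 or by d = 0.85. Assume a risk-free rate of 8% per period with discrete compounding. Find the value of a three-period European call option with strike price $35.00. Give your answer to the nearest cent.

Risk-neutral probability p = (1 + 0.08 − 0.85)/(1.2 − 0.85) = 0.2300/0.3500 = 0.6571
Terminal stock prices: S_uuu = 51.84, S_uud = 36.72, S_udd = 26.01, S_ddd = 18.42
Terminal payoffs (S − K): max(16.84, 0) = 16.84, max(1.72, 0) = 1.72, max(-8.99, 0) = 0, max(-16.58, 0) = 0
Node uu (S = 43.2): V_uu = 1/1.08·[0.6571·16.8400 + 0.3429·1.7200] = 10.7926
Node ud (S = 30.6): V_ud = 1/1.08·[0.6571·1.7200 + 0.3429·0.0000] = 1.0466
Node dd (S = 21.67): V_dd = 1/1.08·[0.6571·0.0000 + 0.3429·0.0000] = 0.0000
Node u (S = 36): V_u = 1/1.08·[0.6571·10.7926 + 0.3429·1.0466] = 6.8992
Node d (S = 25.5): V_d = 1/1.08·[0.6571·1.0466 + 0.3429·0.0000] = 0.6368
Node 0 (S = 30): V_0 = 1/1.08·[0.6571·6.8992 + 0.3429·0.6368] = 4.4001

$4.40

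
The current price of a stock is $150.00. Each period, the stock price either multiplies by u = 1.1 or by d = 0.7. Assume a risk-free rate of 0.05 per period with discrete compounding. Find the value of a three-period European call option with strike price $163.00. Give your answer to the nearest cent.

$21.21

Risk-neutral probability p = (1 + 0.05 − 0.7)/(1.1 − 0.7) = 0.3500/0.4000 = 0.8750
Terminal stock prices: S_uuu = 199.7, S_uud = 127.1, S_udd = 80.85, S_ddd = 51.45
Terminal payoffs (S − K): max(36.65, 0) = 36.65, max(-35.95, 0) = 0, max(-82.15, 0) = 0, max(-111.6, 0) = 0
Node uu (S = 181.5): V_uu = 1/1.05·[0.8750·36.6500 + 0.1250·0.0000] = 30.5417
Node ud (S = 115.5): V_ud = 1/1.05·[0.8750·0.0000 + 0.1250·0.0000] = 0.0000
Node dd (S = 73.5): V_dd = 1/1.05·[0.8750·0.0000 + 0.1250·0.0000] = 0.0000
Node u (S = 165): V_u = 1/1.05·[0.8750·30.5417 + 0.1250·0.0000] = 25.4514
Node d (S = 105): V_d = 1/1.05·[0.8750·0.0000 + 0.1250·0.0000] = 0.0000
Node 0 (S = 150): V_0 = 1/1.05·[0.8750·25.4514 + 0.1250·0.0000] = 21.2095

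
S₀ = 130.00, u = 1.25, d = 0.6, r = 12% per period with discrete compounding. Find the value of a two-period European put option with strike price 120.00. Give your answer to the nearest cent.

8.07

Risk-neutral probability p = (1 + 0.12 − 0.6)/(1.25 − 0.6) = 0.5200/0.6500 = 0.8000
Terminal stock prices: S_uu = 203.1, S_ud = 97.5, S_dd = 46.8
Terminal payoffs (K − S): max(-83.12, 0) = 0, max(22.5, 0) = 22.5, max(73.2, 0) = 73.2
Node u (S = 162.5): V_u = 1/1.12·[0.8000·0.0000 + 0.2000·22.5000] = 4.0179
Node d (S = 78): V_d = 1/1.12·[0.8000·22.5000 + 0.2000·73.2000] = 29.1429
Node 0 (S = 130): V_0 = 1/1.12·[0.8000·4.0179 + 0.2000·29.1429] = 8.0740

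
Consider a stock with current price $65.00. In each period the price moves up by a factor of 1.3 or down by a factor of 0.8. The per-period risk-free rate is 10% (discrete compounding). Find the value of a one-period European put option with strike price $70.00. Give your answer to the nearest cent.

Risk-neutral probability p = (1 + 0.1 − 0.8)/(1.3 − 0.8) = 0.3000/0.5000 = 0.6000
Terminal stock prices: S_u = 84.5, S_d = 52
Terminal payoffs (K − S): max(-14.5, 0) = 0, max(18, 0) = 18
Node 0 (S = 65): V_0 = 1/1.1·[0.6000·0.0000 + 0.4000·18.0000] = 6.5455

$6.55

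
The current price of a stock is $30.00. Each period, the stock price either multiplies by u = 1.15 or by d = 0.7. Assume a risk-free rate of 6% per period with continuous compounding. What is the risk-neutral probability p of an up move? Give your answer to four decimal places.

p = 0.8041

Risk-neutral probability p = (e^0.06 − 0.7)/(1.15 − 0.7) = 0.3618/0.4500 = 0.8041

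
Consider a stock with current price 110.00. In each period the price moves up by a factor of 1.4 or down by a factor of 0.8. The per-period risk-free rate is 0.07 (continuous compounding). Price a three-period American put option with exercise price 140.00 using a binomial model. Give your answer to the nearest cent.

Risk-neutral probability p = (e^0.07 − 0.8)/(1.4 − 0.8) = 0.2725/0.6000 = 0.4542
Terminal stock prices: S_uuu = 301.8, S_uud = 172.5, S_udd = 98.56, S_ddd = 56.32
Terminal payoffs (K − S): max(-161.8, 0) = 0, max(-32.48, 0) = 0, max(41.44, 0) = 41.44, max(83.68, 0) = 83.68
Node uu (S = 215.6): continuation = e^(−0.07)·[0.4542·0.0000 + 0.5458·0.0000] = 0.0000; exercise value = 0.0000 ≤ continuation, so V_uu = 0.0000
Node ud (S = 123.2): continuation = e^(−0.07)·[0.4542·0.0000 + 0.5458·41.4400] = 21.0896; exercise value = 16.8000 ≤ continuation, so V_ud = 21.0896
Node dd (S = 70.4): continuation = e^(−0.07)·[0.4542·41.4400 + 0.5458·83.6800] = 60.1351; exercise value = 69.6000 > continuation, so V_dd = 69.6000 (exercise)
Node u (S = 154): continuation = e^(−0.07)·[0.4542·0.0000 + 0.5458·21.0896] = 10.7329; exercise value = 0.0000 ≤ continuation, so V_u = 10.7329
Node d (S = 88): continuation = e^(−0.07)·[0.4542·21.0896 + 0.5458·69.6000] = 44.3517; exercise value = 52.0000 > continuation, so V_d = 52.0000 (exercise)
Node 0 (S = 110): continuation = e^(−0.07)·[0.4542·10.7329 + 0.5458·52.0000] = 31.0089; exercise value = 30.0000 ≤ continuation, so V_0 = 31.0089

31.01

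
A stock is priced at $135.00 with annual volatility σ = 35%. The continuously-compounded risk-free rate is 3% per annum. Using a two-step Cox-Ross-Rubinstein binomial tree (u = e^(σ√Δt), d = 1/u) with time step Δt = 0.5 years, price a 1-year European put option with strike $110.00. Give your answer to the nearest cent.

$7.59

CRR parameters: u = e^(σ√Δt) = e^(0.35·√0.5) = 1.2808, d = 1/u = 0.7808
Per-period rate: rΔt = 0.03·0.5 = 0.015, so R = e^0.015 = 1.0151
Risk-neutral probability p = (e^0.015 − 0.7808)/(1.2808 − 0.7808) = 0.2344/0.5000 = 0.4687
Terminal stock prices: S_uu = 221.5, S_ud = 135, S_dd = 82.29
Terminal payoffs (K − S): max(-111.5, 0) = 0, max(-25, 0) = 0, max(27.71, 0) = 27.71
Node u (S = 172.9): V_u = e^(−0.015)·[0.4687·0.0000 + 0.5313·0.0000] = 0.0000
Node d (S = 105.4): V_d = e^(−0.015)·[0.4687·0.0000 + 0.5313·27.7058] = 14.5019
Node 0 (S = 135): V_0 = e^(−0.015)·[0.4687·0.0000 + 0.5313·14.5019] = 7.5906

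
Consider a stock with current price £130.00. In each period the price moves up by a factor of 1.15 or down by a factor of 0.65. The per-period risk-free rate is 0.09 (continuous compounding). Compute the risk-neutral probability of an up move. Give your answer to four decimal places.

p = 0.8883

Risk-neutral probability p = (e^0.09 − 0.65)/(1.15 − 0.65) = 0.4442/0.5000 = 0.8883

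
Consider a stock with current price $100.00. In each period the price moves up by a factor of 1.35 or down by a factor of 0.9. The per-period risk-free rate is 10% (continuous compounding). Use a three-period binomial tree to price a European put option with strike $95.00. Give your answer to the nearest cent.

Risk-neutral probability p = (e^0.1 − 0.9)/(1.35 − 0.9) = 0.2052/0.4500 = 0.4559
Terminal stock prices: S_uuu = 246, S_uud = 164, S_udd = 109.4, S_ddd = 72.9
Terminal payoffs (K − S): max(-151, 0) = 0, max(-69.03, 0) = 0, max(-14.35, 0) = 0, max(22.1, 0) = 22.1
Node uu (S = 182.3): V_uu = e^(−0.1)·[0.4559·0.0000 + 0.5441·0.0000] = 0.0000
Node ud (S = 121.5): V_ud = e^(−0.1)·[0.4559·0.0000 + 0.5441·0.0000] = 0.0000
Node dd (S = 81): V_dd = e^(−0.1)·[0.4559·0.0000 + 0.5441·22.1000] = 10.8796
Node u (S = 135): V_u = e^(−0.1)·[0.4559·0.0000 + 0.5441·0.0000] = 0.0000
Node d (S = 90): V_d = e^(−0.1)·[0.4559·0.0000 + 0.5441·10.8796] = 5.3559
Node 0 (S = 100): V_0 = e^(−0.1)·[0.4559·0.0000 + 0.5441·5.3559] = 2.6367

$2.64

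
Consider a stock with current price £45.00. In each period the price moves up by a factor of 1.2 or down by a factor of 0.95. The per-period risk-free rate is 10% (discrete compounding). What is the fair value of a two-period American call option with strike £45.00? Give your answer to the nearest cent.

£8.39

Risk-neutral probability p = (1 + 0.1 − 0.95)/(1.2 − 0.95) = 0.1500/0.2500 = 0.6000
Terminal stock prices: S_uu = 64.8, S_ud = 51.3, S_dd = 40.61
Terminal payoffs (S − K): max(19.8, 0) = 19.8, max(6.3, 0) = 6.3, max(-4.388, 0) = 0
Node u (S = 54): continuation = 1/1.1·[0.6000·19.8000 + 0.4000·6.3000] = 13.0909; exercise value = 9.0000 ≤ continuation, so V_u = 13.0909
Node d (S = 42.75): continuation = 1/1.1·[0.6000·6.3000 + 0.4000·0.0000] = 3.4364; exercise value = 0.0000 ≤ continuation, so V_d = 3.4364
Node 0 (S = 45): continuation = 1/1.1·[0.6000·13.0909 + 0.4000·3.4364] = 8.3901; exercise value = 0.0000 ≤ continuation, so V_0 = 8.3901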